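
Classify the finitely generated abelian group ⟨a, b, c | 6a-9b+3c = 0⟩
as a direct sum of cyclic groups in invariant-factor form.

Answer: M ≅ ℤ^2 ⊕ ℤ/3

Derivation:
rank_ℚ(R)=1; free=3−1=2
SNF(R) diag = [3] → torsion [3]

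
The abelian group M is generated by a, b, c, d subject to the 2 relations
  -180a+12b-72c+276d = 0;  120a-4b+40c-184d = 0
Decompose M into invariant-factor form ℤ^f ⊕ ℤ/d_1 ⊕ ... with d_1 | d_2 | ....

Answer: M ≅ ℤ^2 ⊕ ℤ/4 ⊕ ℤ/12

Derivation:
rank_ℚ(R)=2; free=4−2=2
SNF(R) diag = [4, 12] → torsion [4, 12]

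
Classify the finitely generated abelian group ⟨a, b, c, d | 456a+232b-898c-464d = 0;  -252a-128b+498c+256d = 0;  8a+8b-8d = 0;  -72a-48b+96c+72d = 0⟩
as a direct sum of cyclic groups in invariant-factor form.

Answer: M ≅ ℤ/2 ⊕ ℤ/4 ⊕ ℤ/8 ⊕ ℤ/24

Derivation:
rank_ℚ(R)=4; free=4−4=0
SNF(R) diag = [2, 4, 8, 24] → torsion [2, 4, 8, 24]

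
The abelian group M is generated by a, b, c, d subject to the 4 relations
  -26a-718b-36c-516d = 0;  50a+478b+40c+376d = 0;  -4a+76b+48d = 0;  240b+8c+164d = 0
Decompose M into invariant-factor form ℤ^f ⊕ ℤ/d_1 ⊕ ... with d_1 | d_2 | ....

Answer: M ≅ ℤ/2 ⊕ ℤ/4 ⊕ ℤ/12 ⊕ ℤ/24

Derivation:
rank_ℚ(R)=4; free=4−4=0
SNF(R) diag = [2, 4, 12, 24] → torsion [2, 4, 12, 24]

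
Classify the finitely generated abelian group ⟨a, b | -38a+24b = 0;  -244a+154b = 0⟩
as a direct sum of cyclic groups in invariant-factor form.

rank_ℚ(R)=2; free=2−2=0
SNF(R) diag = [2, 2] → torsion [2, 2]

Answer: M ≅ ℤ/2 ⊕ ℤ/2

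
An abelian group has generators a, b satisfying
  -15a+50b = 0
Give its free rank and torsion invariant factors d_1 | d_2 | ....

rank_ℚ(R)=1; free=2−1=1
SNF(R) diag = [5] → torsion [5]

Answer: M ≅ ℤ^1 ⊕ ℤ/5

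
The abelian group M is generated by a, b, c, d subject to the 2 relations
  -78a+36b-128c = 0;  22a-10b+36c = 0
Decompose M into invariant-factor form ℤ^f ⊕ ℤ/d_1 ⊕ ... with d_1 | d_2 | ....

Answer: M ≅ ℤ^2 ⊕ ℤ/2 ⊕ ℤ/2

Derivation:
rank_ℚ(R)=2; free=4−2=2
SNF(R) diag = [2, 2] → torsion [2, 2]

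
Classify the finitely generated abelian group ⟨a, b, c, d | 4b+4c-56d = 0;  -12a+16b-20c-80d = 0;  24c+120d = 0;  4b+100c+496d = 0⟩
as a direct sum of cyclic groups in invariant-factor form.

Answer: M ≅ ℤ/4 ⊕ ℤ/12 ⊕ ℤ/24 ⊕ ℤ/72

Derivation:
rank_ℚ(R)=4; free=4−4=0
SNF(R) diag = [4, 12, 24, 72] → torsion [4, 12, 24, 72]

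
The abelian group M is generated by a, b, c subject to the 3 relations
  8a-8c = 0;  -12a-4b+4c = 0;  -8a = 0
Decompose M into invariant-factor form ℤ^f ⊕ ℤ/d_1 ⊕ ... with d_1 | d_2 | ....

rank_ℚ(R)=3; free=3−3=0
SNF(R) diag = [4, 8, 8] → torsion [4, 8, 8]

Answer: M ≅ ℤ/4 ⊕ ℤ/8 ⊕ ℤ/8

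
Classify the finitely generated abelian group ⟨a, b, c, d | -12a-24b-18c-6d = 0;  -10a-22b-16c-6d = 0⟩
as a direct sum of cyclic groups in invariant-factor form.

rank_ℚ(R)=2; free=4−2=2
SNF(R) diag = [2, 6] → torsion [2, 6]

Answer: M ≅ ℤ^2 ⊕ ℤ/2 ⊕ ℤ/6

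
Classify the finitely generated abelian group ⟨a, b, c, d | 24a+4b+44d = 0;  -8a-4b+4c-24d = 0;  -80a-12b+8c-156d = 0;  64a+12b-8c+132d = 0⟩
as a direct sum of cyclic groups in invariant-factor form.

rank_ℚ(R)=4; free=4−4=0
SNF(R) diag = [4, 4, 8, 8] → torsion [4, 4, 8, 8]

Answer: M ≅ ℤ/4 ⊕ ℤ/4 ⊕ ℤ/8 ⊕ ℤ/8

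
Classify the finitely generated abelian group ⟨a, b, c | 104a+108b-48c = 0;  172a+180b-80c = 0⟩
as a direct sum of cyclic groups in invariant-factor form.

rank_ℚ(R)=2; free=3−2=1
SNF(R) diag = [4, 4] → torsion [4, 4]

Answer: M ≅ ℤ^1 ⊕ ℤ/4 ⊕ ℤ/4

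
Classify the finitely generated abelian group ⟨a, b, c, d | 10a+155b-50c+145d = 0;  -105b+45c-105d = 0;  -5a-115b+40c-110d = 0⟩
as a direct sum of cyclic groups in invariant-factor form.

rank_ℚ(R)=3; free=4−3=1
SNF(R) diag = [5, 15, 15] → torsion [5, 15, 15]

Answer: M ≅ ℤ^1 ⊕ ℤ/5 ⊕ ℤ/15 ⊕ ℤ/15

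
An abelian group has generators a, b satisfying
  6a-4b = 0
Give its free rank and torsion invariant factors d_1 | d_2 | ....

Answer: M ≅ ℤ^1 ⊕ ℤ/2

Derivation:
rank_ℚ(R)=1; free=2−1=1
SNF(R) diag = [2] → torsion [2]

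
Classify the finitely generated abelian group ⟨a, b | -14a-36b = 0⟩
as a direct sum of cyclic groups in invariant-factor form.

Answer: M ≅ ℤ^1 ⊕ ℤ/2

Derivation:
rank_ℚ(R)=1; free=2−1=1
SNF(R) diag = [2] → torsion [2]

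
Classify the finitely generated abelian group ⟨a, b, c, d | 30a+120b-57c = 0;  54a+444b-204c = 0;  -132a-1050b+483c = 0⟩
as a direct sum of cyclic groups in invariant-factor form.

rank_ℚ(R)=3; free=4−3=1
SNF(R) diag = [3, 6, 18] → torsion [3, 6, 18]

Answer: M ≅ ℤ^1 ⊕ ℤ/3 ⊕ ℤ/6 ⊕ ℤ/18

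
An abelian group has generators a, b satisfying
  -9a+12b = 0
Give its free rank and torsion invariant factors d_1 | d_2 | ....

Answer: M ≅ ℤ^1 ⊕ ℤ/3

Derivation:
rank_ℚ(R)=1; free=2−1=1
SNF(R) diag = [3] → torsion [3]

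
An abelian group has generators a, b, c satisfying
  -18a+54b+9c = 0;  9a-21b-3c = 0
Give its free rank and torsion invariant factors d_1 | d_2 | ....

rank_ℚ(R)=2; free=3−2=1
SNF(R) diag = [3, 9] → torsion [3, 9]

Answer: M ≅ ℤ^1 ⊕ ℤ/3 ⊕ ℤ/9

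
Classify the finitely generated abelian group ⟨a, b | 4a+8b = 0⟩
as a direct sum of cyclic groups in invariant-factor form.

Answer: M ≅ ℤ^1 ⊕ ℤ/4

Derivation:
rank_ℚ(R)=1; free=2−1=1
SNF(R) diag = [4] → torsion [4]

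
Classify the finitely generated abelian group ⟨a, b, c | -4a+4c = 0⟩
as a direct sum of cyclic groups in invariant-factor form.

Answer: M ≅ ℤ^2 ⊕ ℤ/4

Derivation:
rank_ℚ(R)=1; free=3−1=2
SNF(R) diag = [4] → torsion [4]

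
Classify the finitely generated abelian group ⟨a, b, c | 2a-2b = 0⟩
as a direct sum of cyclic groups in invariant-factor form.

Answer: M ≅ ℤ^2 ⊕ ℤ/2

Derivation:
rank_ℚ(R)=1; free=3−1=2
SNF(R) diag = [2] → torsion [2]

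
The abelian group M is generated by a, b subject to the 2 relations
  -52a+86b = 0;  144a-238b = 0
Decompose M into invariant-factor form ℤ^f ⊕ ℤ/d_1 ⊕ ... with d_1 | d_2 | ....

rank_ℚ(R)=2; free=2−2=0
SNF(R) diag = [2, 4] → torsion [2, 4]

Answer: M ≅ ℤ/2 ⊕ ℤ/4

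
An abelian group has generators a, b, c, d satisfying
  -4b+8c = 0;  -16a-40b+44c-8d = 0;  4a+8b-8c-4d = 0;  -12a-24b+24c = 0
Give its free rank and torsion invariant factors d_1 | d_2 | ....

rank_ℚ(R)=4; free=4−4=0
SNF(R) diag = [4, 4, 4, 12] → torsion [4, 4, 4, 12]

Answer: M ≅ ℤ/4 ⊕ ℤ/4 ⊕ ℤ/4 ⊕ ℤ/12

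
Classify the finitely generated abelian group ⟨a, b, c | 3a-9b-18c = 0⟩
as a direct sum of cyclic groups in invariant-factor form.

Answer: M ≅ ℤ^2 ⊕ ℤ/3

Derivation:
rank_ℚ(R)=1; free=3−1=2
SNF(R) diag = [3] → torsion [3]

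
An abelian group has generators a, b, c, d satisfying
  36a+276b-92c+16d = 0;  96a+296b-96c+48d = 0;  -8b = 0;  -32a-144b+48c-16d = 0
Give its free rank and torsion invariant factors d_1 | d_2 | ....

Answer: M ≅ ℤ/4 ⊕ ℤ/8 ⊕ ℤ/16 ⊕ ℤ/48

Derivation:
rank_ℚ(R)=4; free=4−4=0
SNF(R) diag = [4, 8, 16, 48] → torsion [4, 8, 16, 48]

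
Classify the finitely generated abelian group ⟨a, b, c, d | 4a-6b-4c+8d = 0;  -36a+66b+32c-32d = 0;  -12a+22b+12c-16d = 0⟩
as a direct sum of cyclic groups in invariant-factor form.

rank_ℚ(R)=3; free=4−3=1
SNF(R) diag = [2, 4, 8] → torsion [2, 4, 8]

Answer: M ≅ ℤ^1 ⊕ ℤ/2 ⊕ ℤ/4 ⊕ ℤ/8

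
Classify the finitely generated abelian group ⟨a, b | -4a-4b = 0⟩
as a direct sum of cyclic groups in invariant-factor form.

rank_ℚ(R)=1; free=2−1=1
SNF(R) diag = [4] → torsion [4]

Answer: M ≅ ℤ^1 ⊕ ℤ/4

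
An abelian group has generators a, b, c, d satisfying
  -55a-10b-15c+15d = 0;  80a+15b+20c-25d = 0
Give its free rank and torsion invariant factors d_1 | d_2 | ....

Answer: M ≅ ℤ^2 ⊕ ℤ/5 ⊕ ℤ/5

Derivation:
rank_ℚ(R)=2; free=4−2=2
SNF(R) diag = [5, 5] → torsion [5, 5]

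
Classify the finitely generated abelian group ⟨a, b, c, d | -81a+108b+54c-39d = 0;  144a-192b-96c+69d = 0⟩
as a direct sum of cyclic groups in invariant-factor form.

rank_ℚ(R)=2; free=4−2=2
SNF(R) diag = [3, 3] → torsion [3, 3]

Answer: M ≅ ℤ^2 ⊕ ℤ/3 ⊕ ℤ/3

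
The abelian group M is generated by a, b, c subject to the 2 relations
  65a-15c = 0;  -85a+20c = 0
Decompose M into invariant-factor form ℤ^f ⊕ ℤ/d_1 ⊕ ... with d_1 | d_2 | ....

Answer: M ≅ ℤ^1 ⊕ ℤ/5 ⊕ ℤ/5

Derivation:
rank_ℚ(R)=2; free=3−2=1
SNF(R) diag = [5, 5] → torsion [5, 5]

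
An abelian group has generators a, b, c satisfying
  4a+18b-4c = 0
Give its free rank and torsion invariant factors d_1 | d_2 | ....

Answer: M ≅ ℤ^2 ⊕ ℤ/2

Derivation:
rank_ℚ(R)=1; free=3−1=2
SNF(R) diag = [2] → torsion [2]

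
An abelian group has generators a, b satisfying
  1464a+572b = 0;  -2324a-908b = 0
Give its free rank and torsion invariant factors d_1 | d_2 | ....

Answer: M ≅ ℤ/4 ⊕ ℤ/4

Derivation:
rank_ℚ(R)=2; free=2−2=0
SNF(R) diag = [4, 4] → torsion [4, 4]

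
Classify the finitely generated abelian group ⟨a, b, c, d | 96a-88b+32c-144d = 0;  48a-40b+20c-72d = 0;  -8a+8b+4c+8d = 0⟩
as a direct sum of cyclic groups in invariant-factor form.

rank_ℚ(R)=3; free=4−3=1
SNF(R) diag = [4, 8, 24] → torsion [4, 8, 24]

Answer: M ≅ ℤ^1 ⊕ ℤ/4 ⊕ ℤ/8 ⊕ ℤ/24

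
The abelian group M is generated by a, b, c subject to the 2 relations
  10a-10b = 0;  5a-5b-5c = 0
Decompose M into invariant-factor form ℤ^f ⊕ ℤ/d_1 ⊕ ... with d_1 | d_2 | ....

Answer: M ≅ ℤ^1 ⊕ ℤ/5 ⊕ ℤ/10

Derivation:
rank_ℚ(R)=2; free=3−2=1
SNF(R) diag = [5, 10] → torsion [5, 10]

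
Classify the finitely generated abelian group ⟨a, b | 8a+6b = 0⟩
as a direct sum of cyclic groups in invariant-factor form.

Answer: M ≅ ℤ^1 ⊕ ℤ/2

Derivation:
rank_ℚ(R)=1; free=2−1=1
SNF(R) diag = [2] → torsion [2]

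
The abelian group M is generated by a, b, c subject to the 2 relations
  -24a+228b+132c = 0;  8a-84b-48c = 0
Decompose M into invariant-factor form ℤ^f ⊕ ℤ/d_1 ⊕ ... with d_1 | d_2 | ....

rank_ℚ(R)=2; free=3−2=1
SNF(R) diag = [4, 12] → torsion [4, 12]

Answer: M ≅ ℤ^1 ⊕ ℤ/4 ⊕ ℤ/12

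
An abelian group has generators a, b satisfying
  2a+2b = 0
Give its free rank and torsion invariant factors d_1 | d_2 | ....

rank_ℚ(R)=1; free=2−1=1
SNF(R) diag = [2] → torsion [2]

Answer: M ≅ ℤ^1 ⊕ ℤ/2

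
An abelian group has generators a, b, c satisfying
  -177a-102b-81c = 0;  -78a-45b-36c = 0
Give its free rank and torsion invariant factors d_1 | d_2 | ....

Answer: M ≅ ℤ^1 ⊕ ℤ/3 ⊕ ℤ/3

Derivation:
rank_ℚ(R)=2; free=3−2=1
SNF(R) diag = [3, 3] → torsion [3, 3]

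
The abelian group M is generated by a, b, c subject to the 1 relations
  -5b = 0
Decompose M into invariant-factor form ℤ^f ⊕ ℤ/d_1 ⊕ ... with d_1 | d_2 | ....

rank_ℚ(R)=1; free=3−1=2
SNF(R) diag = [5] → torsion [5]

Answer: M ≅ ℤ^2 ⊕ ℤ/5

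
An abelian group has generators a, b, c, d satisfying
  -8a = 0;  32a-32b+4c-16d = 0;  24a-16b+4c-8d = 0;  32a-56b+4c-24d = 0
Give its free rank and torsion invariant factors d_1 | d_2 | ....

Answer: M ≅ ℤ/4 ⊕ ℤ/8 ⊕ ℤ/8 ⊕ ℤ/8

Derivation:
rank_ℚ(R)=4; free=4−4=0
SNF(R) diag = [4, 8, 8, 8] → torsion [4, 8, 8, 8]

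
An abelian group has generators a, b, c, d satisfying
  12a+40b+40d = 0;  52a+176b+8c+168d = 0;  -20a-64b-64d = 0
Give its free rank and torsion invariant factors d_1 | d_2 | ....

rank_ℚ(R)=3; free=4−3=1
SNF(R) diag = [4, 8, 8] → torsion [4, 8, 8]

Answer: M ≅ ℤ^1 ⊕ ℤ/4 ⊕ ℤ/8 ⊕ ℤ/8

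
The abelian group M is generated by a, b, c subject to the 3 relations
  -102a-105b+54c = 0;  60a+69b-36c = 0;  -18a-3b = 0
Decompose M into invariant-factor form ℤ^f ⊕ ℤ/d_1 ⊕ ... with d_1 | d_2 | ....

Answer: M ≅ ℤ/3 ⊕ ℤ/6 ⊕ ℤ/18

Derivation:
rank_ℚ(R)=3; free=3−3=0
SNF(R) diag = [3, 6, 18] → torsion [3, 6, 18]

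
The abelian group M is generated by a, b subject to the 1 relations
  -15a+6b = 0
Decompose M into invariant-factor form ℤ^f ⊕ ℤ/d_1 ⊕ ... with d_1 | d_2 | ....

rank_ℚ(R)=1; free=2−1=1
SNF(R) diag = [3] → torsion [3]

Answer: M ≅ ℤ^1 ⊕ ℤ/3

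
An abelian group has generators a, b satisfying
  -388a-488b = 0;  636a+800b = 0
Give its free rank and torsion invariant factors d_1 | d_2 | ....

Answer: M ≅ ℤ/4 ⊕ ℤ/8

Derivation:
rank_ℚ(R)=2; free=2−2=0
SNF(R) diag = [4, 8] → torsion [4, 8]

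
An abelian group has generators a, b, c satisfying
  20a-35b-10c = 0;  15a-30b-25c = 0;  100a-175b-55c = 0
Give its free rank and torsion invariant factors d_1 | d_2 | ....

Answer: M ≅ ℤ/5 ⊕ ℤ/5 ⊕ ℤ/15

Derivation:
rank_ℚ(R)=3; free=3−3=0
SNF(R) diag = [5, 5, 15] → torsion [5, 5, 15]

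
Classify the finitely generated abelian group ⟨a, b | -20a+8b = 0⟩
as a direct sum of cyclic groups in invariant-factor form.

rank_ℚ(R)=1; free=2−1=1
SNF(R) diag = [4] → torsion [4]

Answer: M ≅ ℤ^1 ⊕ ℤ/4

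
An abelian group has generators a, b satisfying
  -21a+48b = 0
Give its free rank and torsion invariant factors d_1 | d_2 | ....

rank_ℚ(R)=1; free=2−1=1
SNF(R) diag = [3] → torsion [3]

Answer: M ≅ ℤ^1 ⊕ ℤ/3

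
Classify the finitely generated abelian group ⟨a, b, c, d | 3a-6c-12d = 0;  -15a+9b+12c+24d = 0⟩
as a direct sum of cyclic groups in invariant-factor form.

Answer: M ≅ ℤ^2 ⊕ ℤ/3 ⊕ ℤ/9

Derivation:
rank_ℚ(R)=2; free=4−2=2
SNF(R) diag = [3, 9] → torsion [3, 9]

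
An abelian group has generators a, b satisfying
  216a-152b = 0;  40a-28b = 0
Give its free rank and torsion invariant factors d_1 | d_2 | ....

rank_ℚ(R)=2; free=2−2=0
SNF(R) diag = [4, 8] → torsion [4, 8]

Answer: M ≅ ℤ/4 ⊕ ℤ/8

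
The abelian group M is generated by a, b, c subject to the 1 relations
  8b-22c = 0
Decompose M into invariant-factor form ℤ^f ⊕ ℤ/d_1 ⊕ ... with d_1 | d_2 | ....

rank_ℚ(R)=1; free=3−1=2
SNF(R) diag = [2] → torsion [2]

Answer: M ≅ ℤ^2 ⊕ ℤ/2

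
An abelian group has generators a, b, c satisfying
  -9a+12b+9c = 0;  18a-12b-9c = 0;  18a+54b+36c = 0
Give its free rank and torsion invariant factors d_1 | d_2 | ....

rank_ℚ(R)=3; free=3−3=0
SNF(R) diag = [3, 9, 18] → torsion [3, 9, 18]

Answer: M ≅ ℤ/3 ⊕ ℤ/9 ⊕ ℤ/18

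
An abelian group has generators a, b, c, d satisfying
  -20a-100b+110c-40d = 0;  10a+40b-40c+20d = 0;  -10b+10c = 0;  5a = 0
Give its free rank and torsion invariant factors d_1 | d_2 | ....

rank_ℚ(R)=4; free=4−4=0
SNF(R) diag = [5, 10, 10, 20] → torsion [5, 10, 10, 20]

Answer: M ≅ ℤ/5 ⊕ ℤ/10 ⊕ ℤ/10 ⊕ ℤ/20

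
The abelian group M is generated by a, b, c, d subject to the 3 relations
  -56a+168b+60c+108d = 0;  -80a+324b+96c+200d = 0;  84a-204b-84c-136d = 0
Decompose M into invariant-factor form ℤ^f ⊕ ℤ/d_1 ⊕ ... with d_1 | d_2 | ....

Answer: M ≅ ℤ^1 ⊕ ℤ/4 ⊕ ℤ/4 ⊕ ℤ/12

Derivation:
rank_ℚ(R)=3; free=4−3=1
SNF(R) diag = [4, 4, 12] → torsion [4, 4, 12]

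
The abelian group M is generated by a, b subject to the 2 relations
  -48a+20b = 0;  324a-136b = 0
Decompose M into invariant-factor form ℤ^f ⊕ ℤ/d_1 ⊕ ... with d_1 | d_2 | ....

Answer: M ≅ ℤ/4 ⊕ ℤ/12

Derivation:
rank_ℚ(R)=2; free=2−2=0
SNF(R) diag = [4, 12] → torsion [4, 12]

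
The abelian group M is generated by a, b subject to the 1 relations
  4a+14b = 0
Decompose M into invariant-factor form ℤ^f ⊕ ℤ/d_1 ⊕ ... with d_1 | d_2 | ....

rank_ℚ(R)=1; free=2−1=1
SNF(R) diag = [2] → torsion [2]

Answer: M ≅ ℤ^1 ⊕ ℤ/2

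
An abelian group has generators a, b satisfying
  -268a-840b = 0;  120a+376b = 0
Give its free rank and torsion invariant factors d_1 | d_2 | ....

Answer: M ≅ ℤ/4 ⊕ ℤ/8

Derivation:
rank_ℚ(R)=2; free=2−2=0
SNF(R) diag = [4, 8] → torsion [4, 8]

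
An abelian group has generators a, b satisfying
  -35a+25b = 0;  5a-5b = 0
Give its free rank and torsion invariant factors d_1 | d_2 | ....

rank_ℚ(R)=2; free=2−2=0
SNF(R) diag = [5, 10] → torsion [5, 10]

Answer: M ≅ ℤ/5 ⊕ ℤ/10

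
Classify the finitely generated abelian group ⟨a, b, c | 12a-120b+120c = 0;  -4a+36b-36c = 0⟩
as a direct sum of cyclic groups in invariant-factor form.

Answer: M ≅ ℤ^1 ⊕ ℤ/4 ⊕ ℤ/12

Derivation:
rank_ℚ(R)=2; free=3−2=1
SNF(R) diag = [4, 12] → torsion [4, 12]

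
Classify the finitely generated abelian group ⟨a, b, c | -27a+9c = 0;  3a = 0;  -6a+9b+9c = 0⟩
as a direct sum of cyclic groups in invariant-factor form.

rank_ℚ(R)=3; free=3−3=0
SNF(R) diag = [3, 9, 9] → torsion [3, 9, 9]

Answer: M ≅ ℤ/3 ⊕ ℤ/9 ⊕ ℤ/9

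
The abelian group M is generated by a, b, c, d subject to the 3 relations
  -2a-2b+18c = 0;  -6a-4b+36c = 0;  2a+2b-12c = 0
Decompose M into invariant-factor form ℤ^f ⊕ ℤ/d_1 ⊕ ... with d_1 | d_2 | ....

rank_ℚ(R)=3; free=4−3=1
SNF(R) diag = [2, 2, 6] → torsion [2, 2, 6]

Answer: M ≅ ℤ^1 ⊕ ℤ/2 ⊕ ℤ/2 ⊕ ℤ/6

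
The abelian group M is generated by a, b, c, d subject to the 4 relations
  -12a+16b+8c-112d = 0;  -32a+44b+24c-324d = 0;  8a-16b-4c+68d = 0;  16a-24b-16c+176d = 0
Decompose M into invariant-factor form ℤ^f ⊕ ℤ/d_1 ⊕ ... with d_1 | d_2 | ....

rank_ℚ(R)=4; free=4−4=0
SNF(R) diag = [4, 4, 12, 24] → torsion [4, 4, 12, 24]

Answer: M ≅ ℤ/4 ⊕ ℤ/4 ⊕ ℤ/12 ⊕ ℤ/24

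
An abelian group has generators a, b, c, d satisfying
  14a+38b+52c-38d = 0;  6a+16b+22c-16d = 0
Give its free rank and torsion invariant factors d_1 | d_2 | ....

Answer: M ≅ ℤ^2 ⊕ ℤ/2 ⊕ ℤ/2

Derivation:
rank_ℚ(R)=2; free=4−2=2
SNF(R) diag = [2, 2] → torsion [2, 2]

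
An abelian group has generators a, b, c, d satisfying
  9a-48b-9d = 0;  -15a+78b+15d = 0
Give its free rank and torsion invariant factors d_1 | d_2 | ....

Answer: M ≅ ℤ^2 ⊕ ℤ/3 ⊕ ℤ/6

Derivation:
rank_ℚ(R)=2; free=4−2=2
SNF(R) diag = [3, 6] → torsion [3, 6]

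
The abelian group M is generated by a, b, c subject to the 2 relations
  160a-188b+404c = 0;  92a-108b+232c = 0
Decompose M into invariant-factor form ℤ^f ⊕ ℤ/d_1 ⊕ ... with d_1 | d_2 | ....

rank_ℚ(R)=2; free=3−2=1
SNF(R) diag = [4, 4] → torsion [4, 4]

Answer: M ≅ ℤ^1 ⊕ ℤ/4 ⊕ ℤ/4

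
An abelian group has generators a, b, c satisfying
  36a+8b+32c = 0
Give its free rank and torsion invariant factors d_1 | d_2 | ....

rank_ℚ(R)=1; free=3−1=2
SNF(R) diag = [4] → torsion [4]

Answer: M ≅ ℤ^2 ⊕ ℤ/4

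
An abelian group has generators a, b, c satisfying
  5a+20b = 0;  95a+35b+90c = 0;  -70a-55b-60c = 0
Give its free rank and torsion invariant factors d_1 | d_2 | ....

rank_ℚ(R)=3; free=3−3=0
SNF(R) diag = [5, 15, 30] → torsion [5, 15, 30]

Answer: M ≅ ℤ/5 ⊕ ℤ/15 ⊕ ℤ/30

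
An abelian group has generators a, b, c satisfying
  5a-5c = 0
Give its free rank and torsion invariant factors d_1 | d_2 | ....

rank_ℚ(R)=1; free=3−1=2
SNF(R) diag = [5] → torsion [5]

Answer: M ≅ ℤ^2 ⊕ ℤ/5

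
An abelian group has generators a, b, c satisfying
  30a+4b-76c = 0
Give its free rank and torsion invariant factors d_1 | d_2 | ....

rank_ℚ(R)=1; free=3−1=2
SNF(R) diag = [2] → torsion [2]

Answer: M ≅ ℤ^2 ⊕ ℤ/2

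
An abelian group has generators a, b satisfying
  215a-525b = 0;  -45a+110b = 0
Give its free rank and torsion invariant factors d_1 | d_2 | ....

Answer: M ≅ ℤ/5 ⊕ ℤ/5

Derivation:
rank_ℚ(R)=2; free=2−2=0
SNF(R) diag = [5, 5] → torsion [5, 5]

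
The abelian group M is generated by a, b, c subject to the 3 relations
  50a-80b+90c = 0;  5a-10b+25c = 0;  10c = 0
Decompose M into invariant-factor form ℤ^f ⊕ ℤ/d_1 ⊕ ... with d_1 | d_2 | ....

rank_ℚ(R)=3; free=3−3=0
SNF(R) diag = [5, 10, 20] → torsion [5, 10, 20]

Answer: M ≅ ℤ/5 ⊕ ℤ/10 ⊕ ℤ/20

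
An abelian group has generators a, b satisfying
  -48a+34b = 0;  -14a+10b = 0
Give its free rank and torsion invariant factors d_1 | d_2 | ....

Answer: M ≅ ℤ/2 ⊕ ℤ/2

Derivation:
rank_ℚ(R)=2; free=2−2=0
SNF(R) diag = [2, 2] → torsion [2, 2]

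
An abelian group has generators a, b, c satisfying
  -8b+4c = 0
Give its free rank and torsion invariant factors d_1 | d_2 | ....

Answer: M ≅ ℤ^2 ⊕ ℤ/4

Derivation:
rank_ℚ(R)=1; free=3−1=2
SNF(R) diag = [4] → torsion [4]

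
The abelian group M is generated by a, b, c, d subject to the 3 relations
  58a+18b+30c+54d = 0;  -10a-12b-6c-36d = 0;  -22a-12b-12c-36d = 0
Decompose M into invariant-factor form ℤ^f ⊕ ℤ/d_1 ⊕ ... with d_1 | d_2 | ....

rank_ℚ(R)=3; free=4−3=1
SNF(R) diag = [2, 6, 6] → torsion [2, 6, 6]

Answer: M ≅ ℤ^1 ⊕ ℤ/2 ⊕ ℤ/6 ⊕ ℤ/6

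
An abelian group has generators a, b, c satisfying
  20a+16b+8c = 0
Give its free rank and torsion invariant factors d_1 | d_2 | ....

Answer: M ≅ ℤ^2 ⊕ ℤ/4

Derivation:
rank_ℚ(R)=1; free=3−1=2
SNF(R) diag = [4] → torsion [4]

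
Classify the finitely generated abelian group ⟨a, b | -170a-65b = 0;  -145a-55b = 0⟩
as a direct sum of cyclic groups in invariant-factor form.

Answer: M ≅ ℤ/5 ⊕ ℤ/15

Derivation:
rank_ℚ(R)=2; free=2−2=0
SNF(R) diag = [5, 15] → torsion [5, 15]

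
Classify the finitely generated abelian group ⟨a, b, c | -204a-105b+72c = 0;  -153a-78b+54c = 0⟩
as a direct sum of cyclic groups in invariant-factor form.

rank_ℚ(R)=2; free=3−2=1
SNF(R) diag = [3, 3] → torsion [3, 3]

Answer: M ≅ ℤ^1 ⊕ ℤ/3 ⊕ ℤ/3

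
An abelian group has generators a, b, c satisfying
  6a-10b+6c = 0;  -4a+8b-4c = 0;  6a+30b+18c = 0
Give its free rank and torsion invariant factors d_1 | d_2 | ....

rank_ℚ(R)=3; free=3−3=0
SNF(R) diag = [2, 4, 12] → torsion [2, 4, 12]

Answer: M ≅ ℤ/2 ⊕ ℤ/4 ⊕ ℤ/12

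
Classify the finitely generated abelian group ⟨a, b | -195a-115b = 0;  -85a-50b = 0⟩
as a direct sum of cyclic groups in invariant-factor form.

rank_ℚ(R)=2; free=2−2=0
SNF(R) diag = [5, 5] → torsion [5, 5]

Answer: M ≅ ℤ/5 ⊕ ℤ/5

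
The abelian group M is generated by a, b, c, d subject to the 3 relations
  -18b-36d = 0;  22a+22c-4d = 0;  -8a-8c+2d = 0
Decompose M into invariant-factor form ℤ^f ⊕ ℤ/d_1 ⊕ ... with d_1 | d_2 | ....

rank_ℚ(R)=3; free=4−3=1
SNF(R) diag = [2, 6, 18] → torsion [2, 6, 18]

Answer: M ≅ ℤ^1 ⊕ ℤ/2 ⊕ ℤ/6 ⊕ ℤ/18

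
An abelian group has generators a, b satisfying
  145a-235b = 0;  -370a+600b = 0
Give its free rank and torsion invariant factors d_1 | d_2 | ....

rank_ℚ(R)=2; free=2−2=0
SNF(R) diag = [5, 10] → torsion [5, 10]

Answer: M ≅ ℤ/5 ⊕ ℤ/10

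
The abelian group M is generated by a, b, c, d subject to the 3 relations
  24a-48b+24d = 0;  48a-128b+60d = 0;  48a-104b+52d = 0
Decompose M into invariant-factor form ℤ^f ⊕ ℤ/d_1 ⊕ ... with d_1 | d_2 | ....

rank_ℚ(R)=3; free=4−3=1
SNF(R) diag = [4, 8, 24] → torsion [4, 8, 24]

Answer: M ≅ ℤ^1 ⊕ ℤ/4 ⊕ ℤ/8 ⊕ ℤ/24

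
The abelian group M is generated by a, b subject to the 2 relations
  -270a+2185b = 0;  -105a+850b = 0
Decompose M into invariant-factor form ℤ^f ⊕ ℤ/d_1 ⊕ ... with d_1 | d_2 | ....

rank_ℚ(R)=2; free=2−2=0
SNF(R) diag = [5, 15] → torsion [5, 15]

Answer: M ≅ ℤ/5 ⊕ ℤ/15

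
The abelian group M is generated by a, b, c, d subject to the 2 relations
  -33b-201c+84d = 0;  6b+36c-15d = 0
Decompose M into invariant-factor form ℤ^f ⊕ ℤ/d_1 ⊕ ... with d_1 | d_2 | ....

Answer: M ≅ ℤ^2 ⊕ ℤ/3 ⊕ ℤ/3

Derivation:
rank_ℚ(R)=2; free=4−2=2
SNF(R) diag = [3, 3] → torsion [3, 3]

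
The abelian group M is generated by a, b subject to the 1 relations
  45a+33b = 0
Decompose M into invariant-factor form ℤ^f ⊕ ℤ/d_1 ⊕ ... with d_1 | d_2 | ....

rank_ℚ(R)=1; free=2−1=1
SNF(R) diag = [3] → torsion [3]

Answer: M ≅ ℤ^1 ⊕ ℤ/3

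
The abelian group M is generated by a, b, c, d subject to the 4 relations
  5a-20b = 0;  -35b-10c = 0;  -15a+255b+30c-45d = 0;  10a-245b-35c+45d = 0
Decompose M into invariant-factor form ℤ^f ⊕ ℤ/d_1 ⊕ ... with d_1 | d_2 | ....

rank_ℚ(R)=4; free=4−4=0
SNF(R) diag = [5, 5, 15, 45] → torsion [5, 5, 15, 45]

Answer: M ≅ ℤ/5 ⊕ ℤ/5 ⊕ ℤ/15 ⊕ ℤ/45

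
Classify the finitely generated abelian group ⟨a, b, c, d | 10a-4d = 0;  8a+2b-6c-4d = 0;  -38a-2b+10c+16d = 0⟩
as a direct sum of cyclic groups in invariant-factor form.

rank_ℚ(R)=3; free=4−3=1
SNF(R) diag = [2, 2, 4] → torsion [2, 2, 4]

Answer: M ≅ ℤ^1 ⊕ ℤ/2 ⊕ ℤ/2 ⊕ ℤ/4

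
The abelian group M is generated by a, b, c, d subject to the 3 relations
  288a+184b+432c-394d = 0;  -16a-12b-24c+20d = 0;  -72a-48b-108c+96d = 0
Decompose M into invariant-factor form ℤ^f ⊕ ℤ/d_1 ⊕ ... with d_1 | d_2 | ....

rank_ℚ(R)=3; free=4−3=1
SNF(R) diag = [2, 4, 12] → torsion [2, 4, 12]

Answer: M ≅ ℤ^1 ⊕ ℤ/2 ⊕ ℤ/4 ⊕ ℤ/12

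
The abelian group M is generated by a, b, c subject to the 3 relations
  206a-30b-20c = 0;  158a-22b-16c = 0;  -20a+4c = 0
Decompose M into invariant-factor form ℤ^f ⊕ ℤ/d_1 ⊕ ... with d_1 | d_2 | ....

Answer: M ≅ ℤ/2 ⊕ ℤ/4 ⊕ ℤ/4

Derivation:
rank_ℚ(R)=3; free=3−3=0
SNF(R) diag = [2, 4, 4] → torsion [2, 4, 4]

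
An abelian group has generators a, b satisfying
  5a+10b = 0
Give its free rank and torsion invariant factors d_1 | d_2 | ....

rank_ℚ(R)=1; free=2−1=1
SNF(R) diag = [5] → torsion [5]

Answer: M ≅ ℤ^1 ⊕ ℤ/5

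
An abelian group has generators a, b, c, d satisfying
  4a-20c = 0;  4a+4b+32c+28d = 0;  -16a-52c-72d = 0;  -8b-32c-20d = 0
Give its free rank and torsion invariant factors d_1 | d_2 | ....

rank_ℚ(R)=4; free=4−4=0
SNF(R) diag = [4, 4, 12, 36] → torsion [4, 4, 12, 36]

Answer: M ≅ ℤ/4 ⊕ ℤ/4 ⊕ ℤ/12 ⊕ ℤ/36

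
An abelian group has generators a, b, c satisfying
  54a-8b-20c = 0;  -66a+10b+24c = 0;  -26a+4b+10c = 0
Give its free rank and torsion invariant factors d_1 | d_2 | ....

Answer: M ≅ ℤ/2 ⊕ ℤ/2 ⊕ ℤ/2

Derivation:
rank_ℚ(R)=3; free=3−3=0
SNF(R) diag = [2, 2, 2] → torsion [2, 2, 2]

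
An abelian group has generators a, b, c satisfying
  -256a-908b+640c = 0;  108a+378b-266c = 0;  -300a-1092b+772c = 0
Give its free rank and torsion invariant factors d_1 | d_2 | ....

rank_ℚ(R)=3; free=3−3=0
SNF(R) diag = [2, 4, 12] → torsion [2, 4, 12]

Answer: M ≅ ℤ/2 ⊕ ℤ/4 ⊕ ℤ/12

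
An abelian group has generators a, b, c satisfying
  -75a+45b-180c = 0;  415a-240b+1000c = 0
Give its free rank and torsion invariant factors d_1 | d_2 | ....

Answer: M ≅ ℤ^1 ⊕ ℤ/5 ⊕ ℤ/15

Derivation:
rank_ℚ(R)=2; free=3−2=1
SNF(R) diag = [5, 15] → torsion [5, 15]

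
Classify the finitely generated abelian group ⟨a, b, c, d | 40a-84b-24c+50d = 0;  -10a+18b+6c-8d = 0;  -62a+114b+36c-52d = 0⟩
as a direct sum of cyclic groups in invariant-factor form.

rank_ℚ(R)=3; free=4−3=1
SNF(R) diag = [2, 6, 6] → torsion [2, 6, 6]

Answer: M ≅ ℤ^1 ⊕ ℤ/2 ⊕ ℤ/6 ⊕ ℤ/6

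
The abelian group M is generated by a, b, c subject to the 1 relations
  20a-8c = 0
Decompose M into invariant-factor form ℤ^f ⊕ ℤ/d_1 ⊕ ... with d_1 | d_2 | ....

Answer: M ≅ ℤ^2 ⊕ ℤ/4

Derivation:
rank_ℚ(R)=1; free=3−1=2
SNF(R) diag = [4] → torsion [4]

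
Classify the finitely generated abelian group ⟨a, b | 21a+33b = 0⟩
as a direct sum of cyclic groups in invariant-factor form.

Answer: M ≅ ℤ^1 ⊕ ℤ/3

Derivation:
rank_ℚ(R)=1; free=2−1=1
SNF(R) diag = [3] → torsion [3]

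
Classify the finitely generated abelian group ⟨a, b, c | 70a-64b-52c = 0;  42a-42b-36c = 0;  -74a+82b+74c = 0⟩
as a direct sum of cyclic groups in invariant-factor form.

Answer: M ≅ ℤ/2 ⊕ ℤ/2 ⊕ ℤ/6

Derivation:
rank_ℚ(R)=3; free=3−3=0
SNF(R) diag = [2, 2, 6] → torsion [2, 2, 6]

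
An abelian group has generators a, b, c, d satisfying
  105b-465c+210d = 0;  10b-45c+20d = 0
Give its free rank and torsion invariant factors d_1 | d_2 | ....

rank_ℚ(R)=2; free=4−2=2
SNF(R) diag = [5, 15] → torsion [5, 15]

Answer: M ≅ ℤ^2 ⊕ ℤ/5 ⊕ ℤ/15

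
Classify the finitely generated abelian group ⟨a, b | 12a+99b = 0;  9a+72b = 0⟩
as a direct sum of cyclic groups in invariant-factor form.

Answer: M ≅ ℤ/3 ⊕ ℤ/9

Derivation:
rank_ℚ(R)=2; free=2−2=0
SNF(R) diag = [3, 9] → torsion [3, 9]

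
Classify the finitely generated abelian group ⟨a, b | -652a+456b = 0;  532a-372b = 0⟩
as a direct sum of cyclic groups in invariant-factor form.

Answer: M ≅ ℤ/4 ⊕ ℤ/12

Derivation:
rank_ℚ(R)=2; free=2−2=0
SNF(R) diag = [4, 12] → torsion [4, 12]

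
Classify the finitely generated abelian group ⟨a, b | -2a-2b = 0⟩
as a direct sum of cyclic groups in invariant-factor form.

rank_ℚ(R)=1; free=2−1=1
SNF(R) diag = [2] → torsion [2]

Answer: M ≅ ℤ^1 ⊕ ℤ/2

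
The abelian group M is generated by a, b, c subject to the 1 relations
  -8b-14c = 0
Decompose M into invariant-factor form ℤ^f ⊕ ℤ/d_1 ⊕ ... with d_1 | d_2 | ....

rank_ℚ(R)=1; free=3−1=2
SNF(R) diag = [2] → torsion [2]

Answer: M ≅ ℤ^2 ⊕ ℤ/2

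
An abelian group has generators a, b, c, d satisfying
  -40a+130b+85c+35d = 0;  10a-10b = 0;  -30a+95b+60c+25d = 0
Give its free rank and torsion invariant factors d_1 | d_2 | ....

rank_ℚ(R)=3; free=4−3=1
SNF(R) diag = [5, 5, 10] → torsion [5, 5, 10]

Answer: M ≅ ℤ^1 ⊕ ℤ/5 ⊕ ℤ/5 ⊕ ℤ/10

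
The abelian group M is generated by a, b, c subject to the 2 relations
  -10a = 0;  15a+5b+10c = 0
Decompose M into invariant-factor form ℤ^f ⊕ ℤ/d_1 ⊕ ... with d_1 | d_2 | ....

Answer: M ≅ ℤ^1 ⊕ ℤ/5 ⊕ ℤ/10

Derivation:
rank_ℚ(R)=2; free=3−2=1
SNF(R) diag = [5, 10] → torsion [5, 10]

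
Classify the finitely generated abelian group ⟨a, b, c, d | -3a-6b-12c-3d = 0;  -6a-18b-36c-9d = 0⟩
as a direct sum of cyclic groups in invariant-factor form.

Answer: M ≅ ℤ^2 ⊕ ℤ/3 ⊕ ℤ/3

Derivation:
rank_ℚ(R)=2; free=4−2=2
SNF(R) diag = [3, 3] → torsion [3, 3]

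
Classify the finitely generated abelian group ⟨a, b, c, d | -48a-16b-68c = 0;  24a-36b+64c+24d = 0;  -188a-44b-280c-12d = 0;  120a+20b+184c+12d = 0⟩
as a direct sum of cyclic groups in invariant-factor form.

Answer: M ≅ ℤ/4 ⊕ ℤ/4 ⊕ ℤ/4 ⊕ ℤ/12

Derivation:
rank_ℚ(R)=4; free=4−4=0
SNF(R) diag = [4, 4, 4, 12] → torsion [4, 4, 4, 12]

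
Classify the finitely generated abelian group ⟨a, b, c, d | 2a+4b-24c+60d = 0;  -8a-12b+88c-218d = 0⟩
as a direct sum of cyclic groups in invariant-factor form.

Answer: M ≅ ℤ^2 ⊕ ℤ/2 ⊕ ℤ/2

Derivation:
rank_ℚ(R)=2; free=4−2=2
SNF(R) diag = [2, 2] → torsion [2, 2]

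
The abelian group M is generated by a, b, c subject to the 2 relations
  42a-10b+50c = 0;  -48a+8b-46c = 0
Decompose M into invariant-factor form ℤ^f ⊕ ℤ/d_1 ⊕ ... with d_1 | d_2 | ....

rank_ℚ(R)=2; free=3−2=1
SNF(R) diag = [2, 6] → torsion [2, 6]

Answer: M ≅ ℤ^1 ⊕ ℤ/2 ⊕ ℤ/6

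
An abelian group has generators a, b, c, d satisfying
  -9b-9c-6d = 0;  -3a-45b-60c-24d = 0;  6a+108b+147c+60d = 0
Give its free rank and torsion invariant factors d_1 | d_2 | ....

Answer: M ≅ ℤ^1 ⊕ ℤ/3 ⊕ ℤ/3 ⊕ ℤ/9

Derivation:
rank_ℚ(R)=3; free=4−3=1
SNF(R) diag = [3, 3, 9] → torsion [3, 3, 9]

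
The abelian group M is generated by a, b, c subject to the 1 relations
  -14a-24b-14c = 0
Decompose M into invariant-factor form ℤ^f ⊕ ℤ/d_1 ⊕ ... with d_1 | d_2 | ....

Answer: M ≅ ℤ^2 ⊕ ℤ/2

Derivation:
rank_ℚ(R)=1; free=3−1=2
SNF(R) diag = [2] → torsion [2]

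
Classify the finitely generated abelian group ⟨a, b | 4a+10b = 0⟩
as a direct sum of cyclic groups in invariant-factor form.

rank_ℚ(R)=1; free=2−1=1
SNF(R) diag = [2] → torsion [2]

Answer: M ≅ ℤ^1 ⊕ ℤ/2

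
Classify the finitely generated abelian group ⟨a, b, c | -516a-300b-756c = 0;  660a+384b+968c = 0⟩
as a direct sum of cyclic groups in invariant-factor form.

rank_ℚ(R)=2; free=3−2=1
SNF(R) diag = [4, 12] → torsion [4, 12]

Answer: M ≅ ℤ^1 ⊕ ℤ/4 ⊕ ℤ/12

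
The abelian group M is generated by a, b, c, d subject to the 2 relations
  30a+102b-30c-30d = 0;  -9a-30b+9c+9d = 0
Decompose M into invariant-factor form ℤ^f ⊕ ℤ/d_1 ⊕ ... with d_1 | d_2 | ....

rank_ℚ(R)=2; free=4−2=2
SNF(R) diag = [3, 6] → torsion [3, 6]

Answer: M ≅ ℤ^2 ⊕ ℤ/3 ⊕ ℤ/6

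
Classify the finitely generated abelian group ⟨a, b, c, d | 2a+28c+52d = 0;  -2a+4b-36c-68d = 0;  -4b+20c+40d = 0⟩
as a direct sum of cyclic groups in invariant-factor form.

Answer: M ≅ ℤ^1 ⊕ ℤ/2 ⊕ ℤ/4 ⊕ ℤ/12

Derivation:
rank_ℚ(R)=3; free=4−3=1
SNF(R) diag = [2, 4, 12] → torsion [2, 4, 12]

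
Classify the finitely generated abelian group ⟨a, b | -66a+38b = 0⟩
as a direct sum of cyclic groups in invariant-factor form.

rank_ℚ(R)=1; free=2−1=1
SNF(R) diag = [2] → torsion [2]

Answer: M ≅ ℤ^1 ⊕ ℤ/2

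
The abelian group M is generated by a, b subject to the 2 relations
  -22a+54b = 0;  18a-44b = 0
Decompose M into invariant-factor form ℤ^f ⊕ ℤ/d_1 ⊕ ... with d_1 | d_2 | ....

Answer: M ≅ ℤ/2 ⊕ ℤ/2

Derivation:
rank_ℚ(R)=2; free=2−2=0
SNF(R) diag = [2, 2] → torsion [2, 2]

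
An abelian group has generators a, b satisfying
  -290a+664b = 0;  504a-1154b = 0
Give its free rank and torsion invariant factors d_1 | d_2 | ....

Answer: M ≅ ℤ/2 ⊕ ℤ/2

Derivation:
rank_ℚ(R)=2; free=2−2=0
SNF(R) diag = [2, 2] → torsion [2, 2]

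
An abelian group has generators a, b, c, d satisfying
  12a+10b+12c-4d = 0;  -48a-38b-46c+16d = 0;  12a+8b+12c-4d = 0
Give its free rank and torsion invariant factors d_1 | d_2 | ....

rank_ℚ(R)=3; free=4−3=1
SNF(R) diag = [2, 2, 4] → torsion [2, 2, 4]

Answer: M ≅ ℤ^1 ⊕ ℤ/2 ⊕ ℤ/2 ⊕ ℤ/4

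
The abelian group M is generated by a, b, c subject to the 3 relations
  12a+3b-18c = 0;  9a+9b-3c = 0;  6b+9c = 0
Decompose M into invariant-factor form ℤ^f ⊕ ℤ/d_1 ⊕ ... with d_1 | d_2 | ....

rank_ℚ(R)=3; free=3−3=0
SNF(R) diag = [3, 3, 3] → torsion [3, 3, 3]

Answer: M ≅ ℤ/3 ⊕ ℤ/3 ⊕ ℤ/3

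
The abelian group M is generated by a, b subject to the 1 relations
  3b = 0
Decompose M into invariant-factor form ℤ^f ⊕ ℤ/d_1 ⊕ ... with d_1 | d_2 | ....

rank_ℚ(R)=1; free=2−1=1
SNF(R) diag = [3] → torsion [3]

Answer: M ≅ ℤ^1 ⊕ ℤ/3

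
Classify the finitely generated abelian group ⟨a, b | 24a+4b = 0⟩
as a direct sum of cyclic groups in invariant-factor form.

Answer: M ≅ ℤ^1 ⊕ ℤ/4

Derivation:
rank_ℚ(R)=1; free=2−1=1
SNF(R) diag = [4] → torsion [4]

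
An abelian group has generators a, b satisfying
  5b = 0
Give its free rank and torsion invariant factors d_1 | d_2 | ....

Answer: M ≅ ℤ^1 ⊕ ℤ/5

Derivation:
rank_ℚ(R)=1; free=2−1=1
SNF(R) diag = [5] → torsion [5]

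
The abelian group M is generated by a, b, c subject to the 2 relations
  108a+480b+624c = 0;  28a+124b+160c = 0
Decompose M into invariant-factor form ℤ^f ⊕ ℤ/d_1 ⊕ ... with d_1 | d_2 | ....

rank_ℚ(R)=2; free=3−2=1
SNF(R) diag = [4, 12] → torsion [4, 12]

Answer: M ≅ ℤ^1 ⊕ ℤ/4 ⊕ ℤ/12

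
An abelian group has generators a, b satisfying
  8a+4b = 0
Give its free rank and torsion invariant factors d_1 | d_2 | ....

Answer: M ≅ ℤ^1 ⊕ ℤ/4

Derivation:
rank_ℚ(R)=1; free=2−1=1
SNF(R) diag = [4] → torsion [4]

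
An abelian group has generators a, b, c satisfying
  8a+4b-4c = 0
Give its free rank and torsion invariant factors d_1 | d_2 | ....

Answer: M ≅ ℤ^2 ⊕ ℤ/4

Derivation:
rank_ℚ(R)=1; free=3−1=2
SNF(R) diag = [4] → torsion [4]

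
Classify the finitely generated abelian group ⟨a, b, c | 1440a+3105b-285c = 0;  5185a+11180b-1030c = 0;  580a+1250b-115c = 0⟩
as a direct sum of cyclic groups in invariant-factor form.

rank_ℚ(R)=3; free=3−3=0
SNF(R) diag = [5, 15, 45] → torsion [5, 15, 45]

Answer: M ≅ ℤ/5 ⊕ ℤ/15 ⊕ ℤ/45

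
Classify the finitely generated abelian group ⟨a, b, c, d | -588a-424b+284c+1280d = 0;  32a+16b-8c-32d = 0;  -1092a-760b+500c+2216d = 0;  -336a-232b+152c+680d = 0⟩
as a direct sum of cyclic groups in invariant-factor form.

rank_ℚ(R)=4; free=4−4=0
SNF(R) diag = [4, 8, 24, 72] → torsion [4, 8, 24, 72]

Answer: M ≅ ℤ/4 ⊕ ℤ/8 ⊕ ℤ/24 ⊕ ℤ/72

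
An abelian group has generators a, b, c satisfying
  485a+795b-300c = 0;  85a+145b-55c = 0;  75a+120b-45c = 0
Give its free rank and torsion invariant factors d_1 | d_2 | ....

rank_ℚ(R)=3; free=3−3=0
SNF(R) diag = [5, 5, 15] → torsion [5, 5, 15]

Answer: M ≅ ℤ/5 ⊕ ℤ/5 ⊕ ℤ/15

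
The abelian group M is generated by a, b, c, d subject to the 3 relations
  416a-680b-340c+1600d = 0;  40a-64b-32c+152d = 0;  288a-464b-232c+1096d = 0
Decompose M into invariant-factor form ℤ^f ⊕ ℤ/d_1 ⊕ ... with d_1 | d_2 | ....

Answer: M ≅ ℤ^1 ⊕ ℤ/4 ⊕ ℤ/8 ⊕ ℤ/24

Derivation:
rank_ℚ(R)=3; free=4−3=1
SNF(R) diag = [4, 8, 24] → torsion [4, 8, 24]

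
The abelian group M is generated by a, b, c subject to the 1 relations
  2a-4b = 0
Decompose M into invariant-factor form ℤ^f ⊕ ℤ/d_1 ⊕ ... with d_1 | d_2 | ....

rank_ℚ(R)=1; free=3−1=2
SNF(R) diag = [2] → torsion [2]

Answer: M ≅ ℤ^2 ⊕ ℤ/2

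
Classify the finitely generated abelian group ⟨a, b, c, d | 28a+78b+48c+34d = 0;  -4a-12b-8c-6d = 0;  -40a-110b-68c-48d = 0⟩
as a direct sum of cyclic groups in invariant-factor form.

Answer: M ≅ ℤ^1 ⊕ ℤ/2 ⊕ ℤ/2 ⊕ ℤ/4

Derivation:
rank_ℚ(R)=3; free=4−3=1
SNF(R) diag = [2, 2, 4] → torsion [2, 2, 4]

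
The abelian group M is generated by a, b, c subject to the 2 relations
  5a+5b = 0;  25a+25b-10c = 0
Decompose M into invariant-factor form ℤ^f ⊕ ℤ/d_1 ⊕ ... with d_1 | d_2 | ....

Answer: M ≅ ℤ^1 ⊕ ℤ/5 ⊕ ℤ/10

Derivation:
rank_ℚ(R)=2; free=3−2=1
SNF(R) diag = [5, 10] → torsion [5, 10]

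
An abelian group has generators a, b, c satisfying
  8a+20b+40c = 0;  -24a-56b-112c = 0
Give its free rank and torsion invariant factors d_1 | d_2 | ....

rank_ℚ(R)=2; free=3−2=1
SNF(R) diag = [4, 8] → torsion [4, 8]

Answer: M ≅ ℤ^1 ⊕ ℤ/4 ⊕ ℤ/8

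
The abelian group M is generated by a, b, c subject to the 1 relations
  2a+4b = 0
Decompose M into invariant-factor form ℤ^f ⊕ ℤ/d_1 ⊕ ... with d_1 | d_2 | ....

Answer: M ≅ ℤ^2 ⊕ ℤ/2

Derivation:
rank_ℚ(R)=1; free=3−1=2
SNF(R) diag = [2] → torsion [2]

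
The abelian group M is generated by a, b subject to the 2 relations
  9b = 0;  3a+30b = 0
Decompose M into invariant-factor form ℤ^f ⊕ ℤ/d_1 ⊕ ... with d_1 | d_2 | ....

rank_ℚ(R)=2; free=2−2=0
SNF(R) diag = [3, 9] → torsion [3, 9]

Answer: M ≅ ℤ/3 ⊕ ℤ/9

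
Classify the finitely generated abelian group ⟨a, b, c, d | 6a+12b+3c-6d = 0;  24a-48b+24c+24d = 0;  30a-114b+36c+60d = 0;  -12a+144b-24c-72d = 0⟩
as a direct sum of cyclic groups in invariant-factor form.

Answer: M ≅ ℤ/3 ⊕ ℤ/6 ⊕ ℤ/12 ⊕ ℤ/24

Derivation:
rank_ℚ(R)=4; free=4−4=0
SNF(R) diag = [3, 6, 12, 24] → torsion [3, 6, 12, 24]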